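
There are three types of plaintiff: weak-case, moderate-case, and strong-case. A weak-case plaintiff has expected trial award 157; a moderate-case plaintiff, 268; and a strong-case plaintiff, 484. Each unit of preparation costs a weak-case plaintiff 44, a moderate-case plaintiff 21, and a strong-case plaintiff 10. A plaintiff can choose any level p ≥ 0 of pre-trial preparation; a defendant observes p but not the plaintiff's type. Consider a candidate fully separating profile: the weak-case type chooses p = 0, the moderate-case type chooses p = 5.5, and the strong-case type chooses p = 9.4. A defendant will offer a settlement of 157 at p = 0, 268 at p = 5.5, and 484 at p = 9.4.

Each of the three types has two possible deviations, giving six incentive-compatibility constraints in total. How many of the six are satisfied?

4

Weak-case (own payoff 157): to p=5.5 gives 268 − 44×5.5 = 26 → no gain ✓; to p=9.4 gives 484 − 44×9.4 = 70.4 → no gain ✓.
Moderate-case (own payoff 268 − 21×5.5 = 152.5): to p=0 gives 157 → profitable ✗; to p=9.4 gives 484 − 21×9.4 = 286.6 → profitable ✗.
Strong-case (own payoff 484 − 10×9.4 = 390): to p=0 gives 157 → no gain ✓; to p=5.5 gives 268 − 10×5.5 = 213 → no gain ✓.
4 of the 6 constraints hold; not an equilibrium.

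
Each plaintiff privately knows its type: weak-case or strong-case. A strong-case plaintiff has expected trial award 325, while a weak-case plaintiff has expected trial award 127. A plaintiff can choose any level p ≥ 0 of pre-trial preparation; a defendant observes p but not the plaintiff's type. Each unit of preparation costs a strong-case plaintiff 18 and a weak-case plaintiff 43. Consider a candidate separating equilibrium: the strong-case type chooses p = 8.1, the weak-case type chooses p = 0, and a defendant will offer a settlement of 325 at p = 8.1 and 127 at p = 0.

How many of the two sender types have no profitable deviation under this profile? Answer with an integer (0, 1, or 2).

Weak-case type: stay at 0 → 127; mimic → 325 − 43 × 8.1 = -23.3. IC holds (127 ≥ -23.3).
Strong-case type: signal → 325 − 18 × 8.1 = 179.2; deviate to 0 → 127. IC holds (179.2 ≥ 127).
2 of 2 constraints hold, so this is a separating equilibrium.

2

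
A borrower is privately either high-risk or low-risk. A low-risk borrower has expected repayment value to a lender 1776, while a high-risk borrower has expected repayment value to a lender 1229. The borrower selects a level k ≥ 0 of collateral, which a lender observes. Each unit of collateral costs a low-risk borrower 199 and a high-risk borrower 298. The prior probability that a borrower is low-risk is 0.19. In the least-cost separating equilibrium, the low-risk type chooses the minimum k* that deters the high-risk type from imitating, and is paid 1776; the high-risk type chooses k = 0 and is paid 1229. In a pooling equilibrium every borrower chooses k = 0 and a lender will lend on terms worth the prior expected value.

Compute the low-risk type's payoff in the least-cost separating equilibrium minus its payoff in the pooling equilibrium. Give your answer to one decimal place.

Least-cost separating signal: k* solves 1229 = 1776 − 298·k*, so k* = (1776 − 1229)/298 ≈ 1.8356.
Low-risk type's separating payoff: 1776 − 199 × k* = 1776 − 199 × (1776 − 1229)/298 = 1776 − 108853/298 ≈ 1410.721.
Pooling payoff: 0.19 × 1776 + 0.81 × 1229 = 1332.93.
Difference: 1410.721 − 1332.93 = 77.791, i.e. 77.8 to one decimal place.
The low-risk type prefers to separate.

77.8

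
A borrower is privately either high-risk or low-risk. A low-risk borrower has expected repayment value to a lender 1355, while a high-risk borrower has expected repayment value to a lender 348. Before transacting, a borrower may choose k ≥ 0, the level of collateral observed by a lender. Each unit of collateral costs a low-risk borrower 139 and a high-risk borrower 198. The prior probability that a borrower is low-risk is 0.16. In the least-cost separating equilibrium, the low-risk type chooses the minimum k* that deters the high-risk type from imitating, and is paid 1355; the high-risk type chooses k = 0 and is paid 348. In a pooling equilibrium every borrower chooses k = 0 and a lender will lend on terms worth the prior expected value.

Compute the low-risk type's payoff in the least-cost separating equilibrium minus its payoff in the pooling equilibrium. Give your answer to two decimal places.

138.95

Least-cost separating signal: k* solves 348 = 1355 − 198·k*, so k* = (1355 − 348)/198 ≈ 5.0859.
Low-risk type's separating payoff: 1355 − 139 × k* = 1355 − 139 × (1355 − 348)/198 = 1355 − 139973/198 ≈ 648.0657.
Pooling payoff: 0.16 × 1355 + 0.84 × 348 = 509.12.
Difference: 648.0657 − 509.12 = 138.9457, i.e. 138.95 to two decimal places.
The low-risk type prefers to separate.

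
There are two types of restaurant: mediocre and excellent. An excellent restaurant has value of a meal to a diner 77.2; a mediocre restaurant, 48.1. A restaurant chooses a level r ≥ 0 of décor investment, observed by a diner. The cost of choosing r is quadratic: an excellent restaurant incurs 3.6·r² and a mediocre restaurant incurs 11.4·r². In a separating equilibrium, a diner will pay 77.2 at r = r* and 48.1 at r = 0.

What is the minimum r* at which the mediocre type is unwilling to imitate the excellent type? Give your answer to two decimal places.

1.60

The mediocre type at r = 0 receives 48.1; imitating at r* yields 77.2 − 11.4·r*².
Indifference: 48.1 = 77.2 − 11.4·r*², so r*² = (77.2 − 48.1) / 11.4 ≈ 2.5526.
r* = √2.5526 ≈ 1.60.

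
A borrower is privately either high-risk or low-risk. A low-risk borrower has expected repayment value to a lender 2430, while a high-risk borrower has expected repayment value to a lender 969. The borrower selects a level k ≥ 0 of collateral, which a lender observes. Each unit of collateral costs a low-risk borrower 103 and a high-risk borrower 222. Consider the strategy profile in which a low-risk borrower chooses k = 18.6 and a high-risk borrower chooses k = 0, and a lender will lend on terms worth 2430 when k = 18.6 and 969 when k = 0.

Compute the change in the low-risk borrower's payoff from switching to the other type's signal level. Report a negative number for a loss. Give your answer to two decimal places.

454.80

Playing k = 18.6 the low-risk borrower receives 2430 − 103 × 18.6 = 514.2.
Deviating to k = 0 yields 969 instead.
Gain from deviating: 969 − 514.2 = 454.80.
The gain is positive, so the low-risk type's incentive-compatibility constraint is violated — this profile is not a separating equilibrium.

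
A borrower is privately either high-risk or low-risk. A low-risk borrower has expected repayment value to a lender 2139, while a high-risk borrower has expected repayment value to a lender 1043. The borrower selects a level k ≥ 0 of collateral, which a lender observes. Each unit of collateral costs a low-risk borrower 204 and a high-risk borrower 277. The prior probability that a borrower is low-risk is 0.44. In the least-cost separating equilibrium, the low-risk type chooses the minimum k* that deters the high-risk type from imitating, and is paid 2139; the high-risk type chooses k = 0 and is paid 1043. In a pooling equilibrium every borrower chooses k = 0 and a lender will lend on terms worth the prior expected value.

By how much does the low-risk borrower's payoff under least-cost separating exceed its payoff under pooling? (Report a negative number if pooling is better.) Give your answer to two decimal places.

-193.40

Least-cost separating signal: k* solves 1043 = 2139 − 277·k*, so k* = (2139 − 1043)/277 ≈ 3.9567.
Low-risk type's separating payoff: 2139 − 204 × k* = 2139 − 204 × (2139 − 1043)/277 = 2139 − 223584/277 ≈ 1331.8375.
Pooling payoff: 0.44 × 2139 + 0.56 × 1043 = 1525.24.
Difference: 1331.8375 − 1525.24 = -193.4025, i.e. -193.40 to two decimal places.
The low-risk type would prefer the pooling outcome.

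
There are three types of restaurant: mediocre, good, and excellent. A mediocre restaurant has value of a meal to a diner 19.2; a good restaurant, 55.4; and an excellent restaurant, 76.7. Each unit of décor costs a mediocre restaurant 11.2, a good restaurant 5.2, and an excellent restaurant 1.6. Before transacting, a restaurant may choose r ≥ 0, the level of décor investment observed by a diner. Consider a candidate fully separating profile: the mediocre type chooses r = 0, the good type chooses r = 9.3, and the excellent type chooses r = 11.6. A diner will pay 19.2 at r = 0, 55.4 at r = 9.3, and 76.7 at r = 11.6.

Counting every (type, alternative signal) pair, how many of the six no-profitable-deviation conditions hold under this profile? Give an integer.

Excellent (own payoff 76.7 − 1.6×11.6 = 58.14): to r=0 gives 19.2 → no gain ✓; to r=9.3 gives 55.4 − 1.6×9.3 = 40.52 → no gain ✓.
Good (own payoff 55.4 − 5.2×9.3 = 7.04): to r=0 gives 19.2 → profitable ✗; to r=11.6 gives 76.7 − 5.2×11.6 = 16.38 → profitable ✗.
Mediocre (own payoff 19.2): to r=9.3 gives 55.4 − 11.2×9.3 = -48.76 → no gain ✓; to r=11.6 gives 76.7 − 11.2×11.6 = -53.22 → no gain ✓.
4 of the 6 constraints hold; not an equilibrium.

4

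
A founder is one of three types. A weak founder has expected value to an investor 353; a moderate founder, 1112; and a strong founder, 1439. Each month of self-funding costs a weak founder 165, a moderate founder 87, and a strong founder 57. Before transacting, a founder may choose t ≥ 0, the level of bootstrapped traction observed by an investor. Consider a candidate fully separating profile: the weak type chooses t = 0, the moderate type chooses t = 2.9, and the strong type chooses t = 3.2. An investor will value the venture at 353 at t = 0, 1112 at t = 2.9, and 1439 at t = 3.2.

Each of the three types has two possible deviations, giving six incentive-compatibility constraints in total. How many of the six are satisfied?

Moderate (own payoff 1112 − 87×2.9 = 859.7): to t=0 gives 353 → no gain ✓; to t=3.2 gives 1439 − 87×3.2 = 1160.6 → profitable ✗.
Strong (own payoff 1439 − 57×3.2 = 1256.6): to t=0 gives 353 → no gain ✓; to t=2.9 gives 1112 − 57×2.9 = 946.7 → no gain ✓.
Weak (own payoff 353): to t=2.9 gives 1112 − 165×2.9 = 633.5 → profitable ✗; to t=3.2 gives 1439 − 165×3.2 = 911 → profitable ✗.
3 of the 6 constraints hold; not an equilibrium.

3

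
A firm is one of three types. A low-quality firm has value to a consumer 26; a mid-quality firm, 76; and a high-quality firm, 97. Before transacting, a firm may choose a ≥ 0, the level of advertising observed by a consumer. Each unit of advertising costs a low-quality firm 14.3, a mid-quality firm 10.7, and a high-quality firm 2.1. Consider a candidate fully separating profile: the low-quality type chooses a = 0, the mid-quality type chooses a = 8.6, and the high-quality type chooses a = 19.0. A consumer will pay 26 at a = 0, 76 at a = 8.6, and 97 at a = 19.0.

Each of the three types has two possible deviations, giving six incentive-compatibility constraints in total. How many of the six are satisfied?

Mid-quality (own payoff 76 − 10.7×8.6 = -16.02): to a=0 gives 26 → profitable ✗; to a=19.0 gives 97 − 10.7×19.0 = -106.3 → no gain ✓.
Low-quality (own payoff 26): to a=8.6 gives 76 − 14.3×8.6 = -46.98 → no gain ✓; to a=19.0 gives 97 − 14.3×19.0 = -174.7 → no gain ✓.
High-quality (own payoff 97 − 2.1×19.0 = 57.1): to a=0 gives 26 → no gain ✓; to a=8.6 gives 76 − 2.1×8.6 = 57.94 → profitable ✗.
4 of the 6 constraints hold; not an equilibrium.

4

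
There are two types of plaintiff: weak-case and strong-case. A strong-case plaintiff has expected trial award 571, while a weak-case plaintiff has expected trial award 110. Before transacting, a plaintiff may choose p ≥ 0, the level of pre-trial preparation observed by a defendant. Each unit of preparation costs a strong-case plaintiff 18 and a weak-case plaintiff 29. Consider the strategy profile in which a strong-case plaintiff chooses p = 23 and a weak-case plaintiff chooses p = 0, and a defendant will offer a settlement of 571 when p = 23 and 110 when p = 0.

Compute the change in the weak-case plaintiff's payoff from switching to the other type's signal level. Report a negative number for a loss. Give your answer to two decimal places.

-206.00

Playing p = 0 the weak-case plaintiff receives 110.
Deviating to p = 23 brings payment 571 at cost 29 × 23 = 667, netting -96.
Gain from deviating: -96 − 110 = -206.00.
The gain is negative, so the weak-case type's incentive-compatibility constraint is satisfied.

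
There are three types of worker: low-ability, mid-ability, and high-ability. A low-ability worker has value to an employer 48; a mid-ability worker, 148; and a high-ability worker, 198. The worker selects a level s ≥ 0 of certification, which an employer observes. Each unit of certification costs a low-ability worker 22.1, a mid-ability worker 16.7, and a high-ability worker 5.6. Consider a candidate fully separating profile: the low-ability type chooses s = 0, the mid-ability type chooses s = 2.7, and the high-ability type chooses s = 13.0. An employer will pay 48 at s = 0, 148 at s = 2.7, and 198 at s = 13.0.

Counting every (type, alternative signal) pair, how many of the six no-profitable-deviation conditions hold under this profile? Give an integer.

4

Low-ability (own payoff 48): to s=2.7 gives 148 − 22.1×2.7 = 88.33 → profitable ✗; to s=13.0 gives 198 − 22.1×13.0 = -89.3 → no gain ✓.
High-ability (own payoff 198 − 5.6×13.0 = 125.2): to s=0 gives 48 → no gain ✓; to s=2.7 gives 148 − 5.6×2.7 = 132.88 → profitable ✗.
Mid-ability (own payoff 148 − 16.7×2.7 = 102.91): to s=0 gives 48 → no gain ✓; to s=13.0 gives 198 − 16.7×13.0 = -19.1 → no gain ✓.
4 of the 6 constraints hold; not an equilibrium.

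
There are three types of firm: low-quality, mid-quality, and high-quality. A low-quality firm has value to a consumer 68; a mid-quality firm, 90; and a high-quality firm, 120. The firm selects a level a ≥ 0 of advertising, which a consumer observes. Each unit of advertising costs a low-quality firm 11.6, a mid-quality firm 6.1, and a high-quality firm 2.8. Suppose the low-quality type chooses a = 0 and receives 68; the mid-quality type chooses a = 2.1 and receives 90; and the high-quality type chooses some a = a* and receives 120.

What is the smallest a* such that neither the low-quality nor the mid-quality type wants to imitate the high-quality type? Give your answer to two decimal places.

7.02

Low-quality type (on-path payoff 68) won't mimic when 68 ≥ 120 − 11.6·a*, i.e. a* ≥ 4.48.
Mid-quality type (on-path payoff 90 − 6.1×2.1 = 77.19) won't mimic when 77.19 ≥ 120 − 6.1·a*, i.e. a* ≥ 7.02.
Both must hold, so a* = max(4.48, 7.02) = 7.02. The mid-quality type's constraint binds.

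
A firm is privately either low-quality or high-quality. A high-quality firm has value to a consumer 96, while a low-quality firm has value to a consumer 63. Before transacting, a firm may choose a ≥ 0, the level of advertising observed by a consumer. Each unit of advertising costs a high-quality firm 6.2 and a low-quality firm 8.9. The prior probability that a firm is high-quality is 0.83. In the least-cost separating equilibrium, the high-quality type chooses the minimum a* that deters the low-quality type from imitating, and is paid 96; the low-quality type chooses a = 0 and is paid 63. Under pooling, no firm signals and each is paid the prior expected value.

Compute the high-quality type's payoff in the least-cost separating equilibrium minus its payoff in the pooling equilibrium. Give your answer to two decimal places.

Least-cost separating signal: a* solves 63 = 96 − 8.9·a*, so a* = (96 − 63)/8.9 ≈ 3.7079.
High-quality type's separating payoff: 96 − 6.2 × a* = 96 − 6.2 × (96 − 63)/8.9 = 96 − 204.6/8.9 ≈ 73.0112.
Pooling payoff: 0.83 × 96 + 0.17 × 63 = 90.39.
Difference: 73.0112 − 90.39 = -17.3788, i.e. -17.38 to two decimal places.
The high-quality type would prefer the pooling outcome.

-17.38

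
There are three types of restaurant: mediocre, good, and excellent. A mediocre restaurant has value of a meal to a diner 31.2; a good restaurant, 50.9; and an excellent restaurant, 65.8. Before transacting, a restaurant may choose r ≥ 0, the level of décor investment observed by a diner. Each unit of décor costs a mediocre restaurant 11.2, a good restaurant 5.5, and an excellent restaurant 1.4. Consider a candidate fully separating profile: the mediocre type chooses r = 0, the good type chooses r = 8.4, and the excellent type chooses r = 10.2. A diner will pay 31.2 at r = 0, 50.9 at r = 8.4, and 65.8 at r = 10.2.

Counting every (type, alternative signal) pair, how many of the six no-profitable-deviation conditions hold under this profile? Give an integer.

Mediocre (own payoff 31.2): to r=8.4 gives 50.9 − 11.2×8.4 = -43.18 → no gain ✓; to r=10.2 gives 65.8 − 11.2×10.2 = -48.44 → no gain ✓.
Good (own payoff 50.9 − 5.5×8.4 = 4.7): to r=0 gives 31.2 → profitable ✗; to r=10.2 gives 65.8 − 5.5×10.2 = 9.7 → profitable ✗.
Excellent (own payoff 65.8 − 1.4×10.2 = 51.52): to r=0 gives 31.2 → no gain ✓; to r=8.4 gives 50.9 − 1.4×8.4 = 39.14 → no gain ✓.
4 of the 6 constraints hold; not an equilibrium.

4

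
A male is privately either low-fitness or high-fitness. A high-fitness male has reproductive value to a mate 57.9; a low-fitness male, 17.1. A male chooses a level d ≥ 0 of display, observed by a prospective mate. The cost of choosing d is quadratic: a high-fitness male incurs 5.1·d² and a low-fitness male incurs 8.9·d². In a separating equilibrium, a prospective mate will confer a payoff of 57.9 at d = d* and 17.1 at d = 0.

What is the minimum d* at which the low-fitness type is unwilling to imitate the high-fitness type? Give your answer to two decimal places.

The low-fitness type at d = 0 receives 17.1; imitating at d* yields 57.9 − 8.9·d*².
Indifference: 17.1 = 57.9 − 8.9·d*², so d*² = (57.9 − 17.1) / 8.9 ≈ 4.5843.
d* = √4.5843 ≈ 2.14.

2.14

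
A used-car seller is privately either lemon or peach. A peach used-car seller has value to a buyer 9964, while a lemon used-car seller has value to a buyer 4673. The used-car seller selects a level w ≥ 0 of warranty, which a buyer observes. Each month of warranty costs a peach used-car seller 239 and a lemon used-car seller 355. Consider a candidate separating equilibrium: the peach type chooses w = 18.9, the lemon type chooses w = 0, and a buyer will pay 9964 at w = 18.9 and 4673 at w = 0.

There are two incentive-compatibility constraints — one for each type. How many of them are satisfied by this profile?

2

Peach type: signal → 9964 − 239 × 18.9 = 5446.9; deviate to 0 → 4673. IC holds (5446.9 ≥ 4673).
Lemon type: stay at 0 → 4673; mimic → 9964 − 355 × 18.9 = 3254.5. IC holds (4673 ≥ 3254.5).
2 of 2 constraints hold, so this is a separating equilibrium.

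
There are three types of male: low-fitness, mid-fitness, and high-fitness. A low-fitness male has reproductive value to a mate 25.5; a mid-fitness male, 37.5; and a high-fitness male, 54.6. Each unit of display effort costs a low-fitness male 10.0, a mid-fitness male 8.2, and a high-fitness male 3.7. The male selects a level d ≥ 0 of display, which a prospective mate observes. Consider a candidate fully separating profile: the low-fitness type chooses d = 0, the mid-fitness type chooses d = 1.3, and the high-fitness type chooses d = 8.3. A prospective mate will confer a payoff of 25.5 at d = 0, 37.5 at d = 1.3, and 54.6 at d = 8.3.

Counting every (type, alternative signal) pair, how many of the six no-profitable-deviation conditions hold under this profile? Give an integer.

4

Low-fitness (own payoff 25.5): to d=1.3 gives 37.5 − 10.0×1.3 = 24.5 → no gain ✓; to d=8.3 gives 54.6 − 10.0×8.3 = -28.4 → no gain ✓.
High-fitness (own payoff 54.6 − 3.7×8.3 = 23.89): to d=0 gives 25.5 → profitable ✗; to d=1.3 gives 37.5 − 3.7×1.3 = 32.69 → profitable ✗.
Mid-fitness (own payoff 37.5 − 8.2×1.3 = 26.84): to d=0 gives 25.5 → no gain ✓; to d=8.3 gives 54.6 − 8.2×8.3 = -13.46 → no gain ✓.
4 of the 6 constraints hold; not an equilibrium.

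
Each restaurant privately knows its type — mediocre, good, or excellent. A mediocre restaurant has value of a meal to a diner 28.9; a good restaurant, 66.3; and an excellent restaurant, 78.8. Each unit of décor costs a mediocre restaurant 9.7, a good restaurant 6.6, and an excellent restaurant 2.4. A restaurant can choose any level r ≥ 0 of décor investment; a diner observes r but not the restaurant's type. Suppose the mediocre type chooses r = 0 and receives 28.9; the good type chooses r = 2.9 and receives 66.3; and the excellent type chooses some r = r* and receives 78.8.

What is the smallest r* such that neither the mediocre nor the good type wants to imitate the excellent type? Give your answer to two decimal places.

Mediocre type (on-path payoff 28.9) won't mimic when 28.9 ≥ 78.8 − 9.7·r*, i.e. r* ≥ 5.14.
Good type (on-path payoff 66.3 − 6.6×2.9 = 47.16) won't mimic when 47.16 ≥ 78.8 − 6.6·r*, i.e. r* ≥ 4.79.
Both must hold, so r* = max(5.14, 4.79) = 5.14. The mediocre type's constraint binds.

5.14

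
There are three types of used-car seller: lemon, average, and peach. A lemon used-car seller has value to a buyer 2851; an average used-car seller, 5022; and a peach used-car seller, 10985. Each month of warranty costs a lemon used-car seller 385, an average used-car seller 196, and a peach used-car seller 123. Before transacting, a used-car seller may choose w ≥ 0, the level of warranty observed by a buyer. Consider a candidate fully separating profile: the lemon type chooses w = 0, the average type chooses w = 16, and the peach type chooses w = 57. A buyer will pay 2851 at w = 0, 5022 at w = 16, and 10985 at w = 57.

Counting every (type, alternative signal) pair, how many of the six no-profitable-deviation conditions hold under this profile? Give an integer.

5

Lemon (own payoff 2851): to w=16 gives 5022 − 385×16 = -1138 → no gain ✓; to w=57 gives 10985 − 385×57 = -10960 → no gain ✓.
Average (own payoff 5022 − 196×16 = 1886): to w=0 gives 2851 → profitable ✗; to w=57 gives 10985 − 196×57 = -187 → no gain ✓.
Peach (own payoff 10985 − 123×57 = 3974): to w=0 gives 2851 → no gain ✓; to w=16 gives 5022 − 123×16 = 3054 → no gain ✓.
5 of the 6 constraints hold; not an equilibrium.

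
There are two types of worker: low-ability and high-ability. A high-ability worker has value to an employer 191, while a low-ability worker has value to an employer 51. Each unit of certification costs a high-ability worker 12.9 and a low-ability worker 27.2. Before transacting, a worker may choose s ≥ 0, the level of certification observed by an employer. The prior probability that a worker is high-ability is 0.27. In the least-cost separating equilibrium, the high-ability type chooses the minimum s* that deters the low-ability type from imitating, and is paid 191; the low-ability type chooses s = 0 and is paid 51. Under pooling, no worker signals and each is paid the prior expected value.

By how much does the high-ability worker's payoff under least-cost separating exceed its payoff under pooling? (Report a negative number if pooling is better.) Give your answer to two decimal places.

Least-cost separating signal: s* solves 51 = 191 − 27.2·s*, so s* = (191 − 51)/27.2 ≈ 5.1471.
High-ability type's separating payoff: 191 − 12.9 × s* = 191 − 12.9 × (191 − 51)/27.2 = 191 − 1806/27.2 ≈ 124.6029.
Pooling payoff: 0.27 × 191 + 0.73 × 51 = 88.8.
Difference: 124.6029 − 88.8 = 35.8029, i.e. 35.80 to two decimal places.
The high-ability type prefers to separate.

35.80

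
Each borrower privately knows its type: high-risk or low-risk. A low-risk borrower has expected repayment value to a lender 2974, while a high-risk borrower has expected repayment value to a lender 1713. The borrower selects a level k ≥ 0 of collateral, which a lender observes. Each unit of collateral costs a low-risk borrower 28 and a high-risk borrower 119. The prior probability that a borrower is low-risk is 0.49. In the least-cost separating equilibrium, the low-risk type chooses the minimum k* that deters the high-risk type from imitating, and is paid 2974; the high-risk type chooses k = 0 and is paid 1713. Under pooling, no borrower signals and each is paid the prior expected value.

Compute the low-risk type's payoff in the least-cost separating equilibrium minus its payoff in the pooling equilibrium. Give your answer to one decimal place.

346.4

Least-cost separating signal: k* solves 1713 = 2974 − 119·k*, so k* = (2974 − 1713)/119 ≈ 10.5966.
Low-risk type's separating payoff: 2974 − 28 × k* = 2974 − 28 × (2974 − 1713)/119 = 2974 − 35308/119 ≈ 2677.294.
Pooling payoff: 0.49 × 2974 + 0.51 × 1713 = 2330.89.
Difference: 2677.294 − 2330.89 = 346.404, i.e. 346.4 to one decimal place.
The low-risk type prefers to separate.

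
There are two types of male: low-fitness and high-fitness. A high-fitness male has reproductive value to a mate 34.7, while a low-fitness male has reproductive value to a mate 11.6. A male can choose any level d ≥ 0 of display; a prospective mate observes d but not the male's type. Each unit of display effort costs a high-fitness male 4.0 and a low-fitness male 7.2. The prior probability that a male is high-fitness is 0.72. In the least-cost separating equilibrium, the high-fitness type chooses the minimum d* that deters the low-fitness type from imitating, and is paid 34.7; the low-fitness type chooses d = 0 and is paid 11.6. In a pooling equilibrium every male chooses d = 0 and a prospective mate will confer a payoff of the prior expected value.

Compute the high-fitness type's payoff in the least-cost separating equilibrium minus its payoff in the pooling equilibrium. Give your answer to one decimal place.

-6.4

Least-cost separating signal: d* solves 11.6 = 34.7 − 7.2·d*, so d* = (34.7 − 11.6)/7.2 ≈ 3.2083.
High-fitness type's separating payoff: 34.7 − 4.0 × d* = 34.7 − 4.0 × (34.7 − 11.6)/7.2 = 34.7 − 92.4/7.2 ≈ 21.867.
Pooling payoff: 0.72 × 34.7 + 0.28 × 11.6 = 28.232.
Difference: 21.867 − 28.232 = -6.365, i.e. -6.4 to one decimal place.
The high-fitness type would prefer the pooling outcome.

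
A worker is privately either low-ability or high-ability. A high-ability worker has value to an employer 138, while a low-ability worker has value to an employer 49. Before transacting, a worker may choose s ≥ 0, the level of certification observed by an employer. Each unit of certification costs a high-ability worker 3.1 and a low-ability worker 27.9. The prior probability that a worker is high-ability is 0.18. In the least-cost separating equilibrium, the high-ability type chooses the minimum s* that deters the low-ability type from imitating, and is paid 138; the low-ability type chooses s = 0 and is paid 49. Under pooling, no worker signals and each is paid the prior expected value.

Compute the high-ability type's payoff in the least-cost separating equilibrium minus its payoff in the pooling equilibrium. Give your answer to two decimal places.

Least-cost separating signal: s* solves 49 = 138 − 27.9·s*, so s* = (138 − 49)/27.9 ≈ 3.1900.
High-ability type's separating payoff: 138 − 3.1 × s* = 138 − 3.1 × (138 − 49)/27.9 = 138 − 275.9/27.9 ≈ 128.1111.
Pooling payoff: 0.18 × 138 + 0.82 × 49 = 65.02.
Difference: 128.1111 − 65.02 = 63.0911, i.e. 63.09 to two decimal places.
The high-ability type prefers to separate.

63.09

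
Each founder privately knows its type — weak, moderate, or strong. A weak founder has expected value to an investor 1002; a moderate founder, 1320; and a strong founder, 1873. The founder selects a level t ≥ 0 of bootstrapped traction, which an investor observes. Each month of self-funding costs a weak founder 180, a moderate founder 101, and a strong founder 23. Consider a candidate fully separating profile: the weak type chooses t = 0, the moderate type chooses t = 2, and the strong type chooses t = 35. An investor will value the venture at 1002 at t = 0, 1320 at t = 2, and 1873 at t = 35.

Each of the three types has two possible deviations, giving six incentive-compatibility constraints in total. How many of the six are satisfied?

Weak (own payoff 1002): to t=2 gives 1320 − 180×2 = 960 → no gain ✓; to t=35 gives 1873 − 180×35 = -4427 → no gain ✓.
Moderate (own payoff 1320 − 101×2 = 1118): to t=0 gives 1002 → no gain ✓; to t=35 gives 1873 − 101×35 = -1662 → no gain ✓.
Strong (own payoff 1873 − 23×35 = 1068): to t=0 gives 1002 → no gain ✓; to t=2 gives 1320 − 23×2 = 1274 → profitable ✗.
5 of the 6 constraints hold; not an equilibrium.

5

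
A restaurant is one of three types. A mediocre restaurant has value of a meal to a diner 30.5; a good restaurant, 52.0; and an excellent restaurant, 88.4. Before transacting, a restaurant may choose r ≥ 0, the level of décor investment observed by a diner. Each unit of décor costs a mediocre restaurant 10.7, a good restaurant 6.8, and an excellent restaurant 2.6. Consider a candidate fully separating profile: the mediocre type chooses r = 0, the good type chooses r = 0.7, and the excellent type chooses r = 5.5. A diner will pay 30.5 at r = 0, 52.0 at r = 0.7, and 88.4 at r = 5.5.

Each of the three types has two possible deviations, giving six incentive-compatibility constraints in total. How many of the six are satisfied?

Good (own payoff 52.0 − 6.8×0.7 = 47.24): to r=0 gives 30.5 → no gain ✓; to r=5.5 gives 88.4 − 6.8×5.5 = 51 → profitable ✗.
Excellent (own payoff 88.4 − 2.6×5.5 = 74.1): to r=0 gives 30.5 → no gain ✓; to r=0.7 gives 52.0 − 2.6×0.7 = 50.18 → no gain ✓.
Mediocre (own payoff 30.5): to r=0.7 gives 52.0 − 10.7×0.7 = 44.51 → profitable ✗; to r=5.5 gives 88.4 − 10.7×5.5 = 29.55 → no gain ✓.
4 of the 6 constraints hold; not an equilibrium.

4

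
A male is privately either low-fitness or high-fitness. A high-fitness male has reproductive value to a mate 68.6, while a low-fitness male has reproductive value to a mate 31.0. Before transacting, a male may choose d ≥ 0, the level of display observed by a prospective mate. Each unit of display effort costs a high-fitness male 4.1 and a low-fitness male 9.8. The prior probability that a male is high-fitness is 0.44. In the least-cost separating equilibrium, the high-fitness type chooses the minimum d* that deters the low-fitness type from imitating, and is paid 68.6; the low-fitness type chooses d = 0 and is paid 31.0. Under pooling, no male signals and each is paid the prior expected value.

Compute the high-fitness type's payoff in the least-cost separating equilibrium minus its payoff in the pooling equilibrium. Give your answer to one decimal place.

5.3

Least-cost separating signal: d* solves 31.0 = 68.6 − 9.8·d*, so d* = (68.6 − 31.0)/9.8 ≈ 3.8367.
High-fitness type's separating payoff: 68.6 − 4.1 × d* = 68.6 − 4.1 × (68.6 − 31.0)/9.8 = 68.6 − 154.16/9.8 ≈ 52.869.
Pooling payoff: 0.44 × 68.6 + 0.56 × 31.0 = 47.544.
Difference: 52.869 − 47.544 = 5.325, i.e. 5.3 to one decimal place.
The high-fitness type prefers to separate.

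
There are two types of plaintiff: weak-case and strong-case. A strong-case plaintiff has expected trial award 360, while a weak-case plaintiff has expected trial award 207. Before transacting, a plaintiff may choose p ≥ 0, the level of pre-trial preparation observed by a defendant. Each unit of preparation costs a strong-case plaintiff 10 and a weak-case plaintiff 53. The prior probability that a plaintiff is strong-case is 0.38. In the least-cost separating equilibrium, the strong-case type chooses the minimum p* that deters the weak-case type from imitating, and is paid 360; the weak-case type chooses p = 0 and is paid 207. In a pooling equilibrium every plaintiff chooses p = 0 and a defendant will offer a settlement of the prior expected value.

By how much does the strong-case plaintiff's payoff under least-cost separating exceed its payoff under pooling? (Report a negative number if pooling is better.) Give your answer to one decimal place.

Least-cost separating signal: p* solves 207 = 360 − 53·p*, so p* = (360 − 207)/53 ≈ 2.8868.
Strong-case type's separating payoff: 360 − 10 × p* = 360 − 10 × (360 − 207)/53 = 360 − 1530/53 ≈ 331.132.
Pooling payoff: 0.38 × 360 + 0.62 × 207 = 265.14.
Difference: 331.132 − 265.14 = 65.992, i.e. 66.0 to one decimal place.
The strong-case type prefers to separate.

66.0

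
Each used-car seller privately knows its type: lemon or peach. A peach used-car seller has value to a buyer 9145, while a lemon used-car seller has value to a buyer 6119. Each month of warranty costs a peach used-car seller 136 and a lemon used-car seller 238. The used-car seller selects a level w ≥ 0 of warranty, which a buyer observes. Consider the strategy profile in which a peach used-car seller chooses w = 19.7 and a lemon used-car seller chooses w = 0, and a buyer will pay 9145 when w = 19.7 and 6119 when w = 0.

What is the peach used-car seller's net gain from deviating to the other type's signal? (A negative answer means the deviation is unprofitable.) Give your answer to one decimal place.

-346.8

Playing w = 19.7 the peach used-car seller receives 9145 − 136 × 19.7 = 6465.8.
Deviating to w = 0 yields 6119 instead.
Gain from deviating: 6119 − 6465.8 = -346.8.
The gain is negative, so the peach type's incentive-compatibility constraint is satisfied.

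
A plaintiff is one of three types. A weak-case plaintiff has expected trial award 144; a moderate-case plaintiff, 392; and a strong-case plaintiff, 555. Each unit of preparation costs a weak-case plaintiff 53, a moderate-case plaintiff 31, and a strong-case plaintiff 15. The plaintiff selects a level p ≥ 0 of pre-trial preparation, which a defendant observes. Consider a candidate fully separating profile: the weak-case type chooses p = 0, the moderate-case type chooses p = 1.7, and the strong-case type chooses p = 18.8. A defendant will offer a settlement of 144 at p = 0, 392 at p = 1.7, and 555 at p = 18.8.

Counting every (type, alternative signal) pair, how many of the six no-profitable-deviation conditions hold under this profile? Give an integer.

4

Weak-case (own payoff 144): to p=1.7 gives 392 − 53×1.7 = 301.9 → profitable ✗; to p=18.8 gives 555 − 53×18.8 = -441.4 → no gain ✓.
Moderate-case (own payoff 392 − 31×1.7 = 339.3): to p=0 gives 144 → no gain ✓; to p=18.8 gives 555 − 31×18.8 = -27.8 → no gain ✓.
Strong-case (own payoff 555 − 15×18.8 = 273): to p=0 gives 144 → no gain ✓; to p=1.7 gives 392 − 15×1.7 = 366.5 → profitable ✗.
4 of the 6 constraints hold; not an equilibrium.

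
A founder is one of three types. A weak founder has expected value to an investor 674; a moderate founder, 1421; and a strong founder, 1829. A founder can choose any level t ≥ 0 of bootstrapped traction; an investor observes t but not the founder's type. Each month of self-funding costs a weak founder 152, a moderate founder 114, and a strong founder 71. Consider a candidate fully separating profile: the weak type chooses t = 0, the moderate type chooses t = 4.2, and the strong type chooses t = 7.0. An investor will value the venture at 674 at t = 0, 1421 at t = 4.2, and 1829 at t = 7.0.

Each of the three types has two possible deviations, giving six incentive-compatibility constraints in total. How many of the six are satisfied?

3

Weak (own payoff 674): to t=4.2 gives 1421 − 152×4.2 = 782.6 → profitable ✗; to t=7.0 gives 1829 − 152×7.0 = 765 → profitable ✗.
Strong (own payoff 1829 − 71×7.0 = 1332): to t=0 gives 674 → no gain ✓; to t=4.2 gives 1421 − 71×4.2 = 1122.8 → no gain ✓.
Moderate (own payoff 1421 − 114×4.2 = 942.2): to t=0 gives 674 → no gain ✓; to t=7.0 gives 1829 − 114×7.0 = 1031 → profitable ✗.
3 of the 6 constraints hold; not an equilibrium.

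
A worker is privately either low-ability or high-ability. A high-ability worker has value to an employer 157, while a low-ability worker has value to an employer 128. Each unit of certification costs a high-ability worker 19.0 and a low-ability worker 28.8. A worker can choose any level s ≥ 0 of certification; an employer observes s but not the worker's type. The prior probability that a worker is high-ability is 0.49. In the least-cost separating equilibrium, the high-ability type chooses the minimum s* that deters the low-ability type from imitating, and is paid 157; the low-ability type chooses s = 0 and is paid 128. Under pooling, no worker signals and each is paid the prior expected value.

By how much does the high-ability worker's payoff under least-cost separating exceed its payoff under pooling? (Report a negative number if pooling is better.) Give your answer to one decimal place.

-4.3

Least-cost separating signal: s* solves 128 = 157 − 28.8·s*, so s* = (157 − 128)/28.8 ≈ 1.0069.
High-ability type's separating payoff: 157 − 19.0 × s* = 157 − 19.0 × (157 − 128)/28.8 = 157 − 551/28.8 ≈ 137.868.
Pooling payoff: 0.49 × 157 + 0.51 × 128 = 142.21.
Difference: 137.868 − 142.21 = -4.342, i.e. -4.3 to one decimal place.
The high-ability type would prefer the pooling outcome.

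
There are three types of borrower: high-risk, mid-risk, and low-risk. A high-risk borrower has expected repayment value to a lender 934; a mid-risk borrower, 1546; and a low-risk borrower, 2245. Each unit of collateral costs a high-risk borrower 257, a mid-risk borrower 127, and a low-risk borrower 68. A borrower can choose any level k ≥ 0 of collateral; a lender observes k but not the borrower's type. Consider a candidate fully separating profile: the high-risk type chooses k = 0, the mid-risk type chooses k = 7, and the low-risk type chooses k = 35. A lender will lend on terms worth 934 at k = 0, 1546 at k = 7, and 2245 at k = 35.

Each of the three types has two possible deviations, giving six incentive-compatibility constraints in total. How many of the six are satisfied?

Low-risk (own payoff 2245 − 68×35 = -135): to k=0 gives 934 → profitable ✗; to k=7 gives 1546 − 68×7 = 1070 → profitable ✗.
Mid-risk (own payoff 1546 − 127×7 = 657): to k=0 gives 934 → profitable ✗; to k=35 gives 2245 − 127×35 = -2200 → no gain ✓.
High-risk (own payoff 934): to k=7 gives 1546 − 257×7 = -253 → no gain ✓; to k=35 gives 2245 − 257×35 = -6750 → no gain ✓.
3 of the 6 constraints hold; not an equilibrium.

3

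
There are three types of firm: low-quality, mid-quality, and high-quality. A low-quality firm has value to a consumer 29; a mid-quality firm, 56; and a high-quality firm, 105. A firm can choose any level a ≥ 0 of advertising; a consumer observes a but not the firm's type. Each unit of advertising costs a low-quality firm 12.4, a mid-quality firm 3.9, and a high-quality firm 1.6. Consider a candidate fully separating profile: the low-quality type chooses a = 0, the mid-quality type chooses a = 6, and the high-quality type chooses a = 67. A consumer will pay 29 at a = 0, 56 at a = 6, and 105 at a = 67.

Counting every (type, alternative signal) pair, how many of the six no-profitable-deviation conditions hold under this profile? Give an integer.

4

Low-quality (own payoff 29): to a=6 gives 56 − 12.4×6 = -18.4 → no gain ✓; to a=67 gives 105 − 12.4×67 = -725.8 → no gain ✓.
High-quality (own payoff 105 − 1.6×67 = -2.2): to a=0 gives 29 → profitable ✗; to a=6 gives 56 − 1.6×6 = 46.4 → profitable ✗.
Mid-quality (own payoff 56 − 3.9×6 = 32.6): to a=0 gives 29 → no gain ✓; to a=67 gives 105 − 3.9×67 = -156.3 → no gain ✓.
4 of the 6 constraints hold; not an equilibrium.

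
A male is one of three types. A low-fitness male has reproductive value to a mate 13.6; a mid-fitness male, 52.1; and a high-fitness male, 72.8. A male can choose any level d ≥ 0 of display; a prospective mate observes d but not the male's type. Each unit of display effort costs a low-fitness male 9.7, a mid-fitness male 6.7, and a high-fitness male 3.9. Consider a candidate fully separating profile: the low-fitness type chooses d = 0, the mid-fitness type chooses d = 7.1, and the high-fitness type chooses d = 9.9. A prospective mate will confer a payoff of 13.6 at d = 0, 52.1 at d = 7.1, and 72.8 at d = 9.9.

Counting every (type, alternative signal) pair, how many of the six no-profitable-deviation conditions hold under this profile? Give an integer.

4

High-fitness (own payoff 72.8 − 3.9×9.9 = 34.19): to d=0 gives 13.6 → no gain ✓; to d=7.1 gives 52.1 − 3.9×7.1 = 24.41 → no gain ✓.
Mid-fitness (own payoff 52.1 − 6.7×7.1 = 4.53): to d=0 gives 13.6 → profitable ✗; to d=9.9 gives 72.8 − 6.7×9.9 = 6.47 → profitable ✗.
Low-fitness (own payoff 13.6): to d=7.1 gives 52.1 − 9.7×7.1 = -16.77 → no gain ✓; to d=9.9 gives 72.8 − 9.7×9.9 = -23.23 → no gain ✓.
4 of the 6 constraints hold; not an equilibrium.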